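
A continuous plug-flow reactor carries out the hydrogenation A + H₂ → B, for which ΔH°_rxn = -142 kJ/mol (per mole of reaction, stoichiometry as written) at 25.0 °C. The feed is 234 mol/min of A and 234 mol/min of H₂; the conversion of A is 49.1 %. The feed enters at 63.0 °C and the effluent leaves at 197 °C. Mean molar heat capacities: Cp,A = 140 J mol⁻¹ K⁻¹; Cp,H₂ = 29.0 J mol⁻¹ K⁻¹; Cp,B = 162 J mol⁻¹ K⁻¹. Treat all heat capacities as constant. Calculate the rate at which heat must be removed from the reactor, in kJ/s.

Extent of reaction ξ = 0.491 × 234 = 114.89 mol/min
Reaction term: ξ·ΔH°_rxn = 114.89 × -142 = -16315 kJ/min
Sensible, feed 63.0→25 °C: -1502.7 kJ/min
Outlet flows (mol/min): A 119.11, H₂ 119.11, B 114.89
Sensible, products 25→197 °C: 6663.6 kJ/min
Q = ΔH = -11154 kJ/min = -185.9 kW
Heat removed = 185.9 kJ/s

Q_out = 186 kJ/s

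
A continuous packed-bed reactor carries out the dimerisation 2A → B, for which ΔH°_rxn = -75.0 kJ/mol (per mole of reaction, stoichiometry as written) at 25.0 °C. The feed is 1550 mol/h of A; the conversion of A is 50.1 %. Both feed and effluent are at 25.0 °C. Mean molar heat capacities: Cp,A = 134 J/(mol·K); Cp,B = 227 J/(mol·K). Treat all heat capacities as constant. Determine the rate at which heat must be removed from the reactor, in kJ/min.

Extent of reaction ξ = 0.501 × 1550 / 2 = 388.27 mol/h
Reaction term: ξ·ΔH°_rxn = 388.27 × -75.0 = -29121 kJ/h
Q = ΔH = -29121 kJ/h = -8.0891 kW
Heat removed = 485.34 kJ/min

Q_out = 485 kJ/min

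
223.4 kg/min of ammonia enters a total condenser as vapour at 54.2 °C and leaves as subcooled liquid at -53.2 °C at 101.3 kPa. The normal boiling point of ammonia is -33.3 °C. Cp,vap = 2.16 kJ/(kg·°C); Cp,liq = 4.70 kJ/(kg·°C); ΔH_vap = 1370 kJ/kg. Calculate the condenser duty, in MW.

vapour 54.2→-33.3 °C: -189 kJ/kg
condensation at -33.3 °C: -1370 kJ/kg
liquid -33.3→-53.2 °C: -93.53 kJ/kg
Δh = -189 + -1370 + -93.53 = -1652.5 kJ/kg
Q = ṁ·Δh = 223.4 kg/min × -1652.5 kJ/kg = -369180 kJ/min
|Q| = 6152.9 kW = 6.1529 MW

Q_c = 6.15 MW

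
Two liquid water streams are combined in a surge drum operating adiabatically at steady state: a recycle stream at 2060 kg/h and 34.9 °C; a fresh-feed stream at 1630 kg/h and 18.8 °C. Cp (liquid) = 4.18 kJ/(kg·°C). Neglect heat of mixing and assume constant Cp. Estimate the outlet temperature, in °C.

T_out = 27.8 °C

No heat crosses the boundary, so H_out = H_in.
Σ ṁᵢCp,ᵢTᵢ = 2060×4.18×34.9 + 1630×4.18×18.8 = 428610
Σ ṁᵢCp,ᵢ = 2060×4.18 + 1630×4.18 = 15424
T_out = 428610 / 15424 = 27.788 °C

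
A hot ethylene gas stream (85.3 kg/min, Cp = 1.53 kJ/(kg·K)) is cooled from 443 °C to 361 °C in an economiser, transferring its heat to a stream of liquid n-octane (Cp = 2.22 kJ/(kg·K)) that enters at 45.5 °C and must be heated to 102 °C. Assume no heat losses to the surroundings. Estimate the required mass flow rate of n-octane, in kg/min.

Heat released by hot stream: Q = 85.3 × 1.53 × (443 − 361) = 10702 kJ/min
Energy balance on cold side (adiabatic exchanger): Q = ṁ_c·Cp_c·(T_c,out − T_c,in)
ṁ_c = 10702 / [2.22 × (102 − 45.5)] = 85.32 kg/min

ṁ_c = 85.3 kg/min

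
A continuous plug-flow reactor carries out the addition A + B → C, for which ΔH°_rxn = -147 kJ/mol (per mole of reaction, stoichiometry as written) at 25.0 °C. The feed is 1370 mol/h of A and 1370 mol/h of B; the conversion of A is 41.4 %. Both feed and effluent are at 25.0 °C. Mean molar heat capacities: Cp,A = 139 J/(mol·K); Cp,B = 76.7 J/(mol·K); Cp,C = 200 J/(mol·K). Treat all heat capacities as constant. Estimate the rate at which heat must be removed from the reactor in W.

Q_out = 23200 W

Extent of reaction ξ = 0.414 × 1370 = 567.18 mol/h
Reaction term: ξ·ΔH°_rxn = 567.18 × -147 = -83375 kJ/h
Q = ΔH = -83375 kJ/h = -23.16 kW
Heat removed = 23160 W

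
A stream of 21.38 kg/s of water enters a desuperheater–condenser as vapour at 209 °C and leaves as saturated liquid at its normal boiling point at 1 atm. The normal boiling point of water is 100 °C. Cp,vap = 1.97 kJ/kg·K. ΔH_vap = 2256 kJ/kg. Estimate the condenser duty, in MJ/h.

vapour 209→100 °C: -214.73 kJ/kg
condensation at 100 °C: -2256 kJ/kg
Δh = -214.73 + -2256 = -2470.7 kJ/kg
Q = ṁ·Δh = 21.38 kg/s × -2470.7 kJ/kg = -52824 kJ/s
|Q| = 52824 kW = 190170 MJ/h

Q_c = 190000 MJ/h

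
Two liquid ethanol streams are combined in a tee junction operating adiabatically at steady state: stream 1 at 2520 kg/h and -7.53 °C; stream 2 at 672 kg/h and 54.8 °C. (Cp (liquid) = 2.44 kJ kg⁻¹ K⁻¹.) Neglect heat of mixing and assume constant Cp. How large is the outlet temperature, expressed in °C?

Energy balance with Q = 0: Σ ṁᵢCp,ᵢ(T_out − Tᵢ) = 0
T_out = Σ ṁᵢCp,ᵢTᵢ / Σ ṁᵢCp,ᵢ
      = 43554 / 7788.5 = 5.5921 °C

T_out = 5.59 °C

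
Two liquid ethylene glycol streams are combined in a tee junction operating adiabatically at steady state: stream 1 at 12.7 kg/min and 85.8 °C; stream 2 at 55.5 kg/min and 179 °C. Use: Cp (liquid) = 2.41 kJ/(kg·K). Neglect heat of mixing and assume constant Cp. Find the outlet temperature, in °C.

Energy balance with Q = 0: Σ ṁᵢCp,ᵢ(T_out − Tᵢ) = 0
Σ ṁᵢCp,ᵢTᵢ = 12.7×2.41×85.8 + 55.5×2.41×179 = 26568
Σ ṁᵢCp,ᵢ = 12.7×2.41 + 55.5×2.41 = 164.36
T_out = 26568 / 164.36 = 161.64 °C

T_out = 162 °C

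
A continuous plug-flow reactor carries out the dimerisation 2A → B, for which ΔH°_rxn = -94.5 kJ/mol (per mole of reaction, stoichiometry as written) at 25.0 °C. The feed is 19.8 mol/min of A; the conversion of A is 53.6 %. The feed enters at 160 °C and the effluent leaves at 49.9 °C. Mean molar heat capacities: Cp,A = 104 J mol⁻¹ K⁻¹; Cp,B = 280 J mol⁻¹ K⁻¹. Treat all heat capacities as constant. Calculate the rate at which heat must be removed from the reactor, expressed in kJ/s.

Q_out = 12.0 kJ/s

Extent of reaction ξ = 0.536 × 19.8 / 2 = 5.3064 mol/min
Reaction term: ξ·ΔH°_rxn = 5.3064 × -94.5 = -501.45 kJ/min
Sensible, feed 160→25 °C: -277.99 kJ/min
Outlet flows (mol/min): A 9.1872, B 5.3064
Sensible, products 25→49.9 °C: 60.787 kJ/min
Q = ΔH = -718.66 kJ/min = -11.978 kW
Heat removed = 11.978 kJ/s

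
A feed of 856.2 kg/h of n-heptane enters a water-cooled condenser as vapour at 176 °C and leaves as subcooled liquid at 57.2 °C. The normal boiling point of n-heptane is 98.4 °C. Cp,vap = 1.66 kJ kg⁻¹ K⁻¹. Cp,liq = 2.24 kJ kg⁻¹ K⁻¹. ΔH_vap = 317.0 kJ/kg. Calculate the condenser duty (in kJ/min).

vapour 176→98.4 °C: -128.82 kJ/kg
condensation at 98.4 °C: -317 kJ/kg
liquid 98.4→57.2 °C: -92.288 kJ/kg
Δh = -128.82 + -317 + -92.288 = -538.1 kJ/kg
Q = ṁ·Δh = 856.2 kg/h × -538.1 kJ/kg = -460720 kJ/h
|Q| = 127.98 kW = 7678.7 kJ/min

Q_c = 7680 kJ/min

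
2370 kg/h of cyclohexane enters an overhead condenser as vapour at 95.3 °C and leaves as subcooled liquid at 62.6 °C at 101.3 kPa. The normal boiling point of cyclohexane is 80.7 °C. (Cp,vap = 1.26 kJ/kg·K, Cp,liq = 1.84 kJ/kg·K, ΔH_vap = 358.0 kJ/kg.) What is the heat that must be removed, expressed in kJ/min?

Q_c = 16200 kJ/min

vapour 95.3→80.7 °C: -18.396 kJ/kg
condensation at 80.7 °C: -358 kJ/kg
liquid 80.7→62.6 °C: -33.304 kJ/kg
Δh = -18.396 + -358 + -33.304 = -409.7 kJ/kg
Q = ṁ·Δh = 2370 kg/h × -409.7 kJ/kg = -970990 kJ/h
|Q| = 269.72 kW = 16183 kJ/min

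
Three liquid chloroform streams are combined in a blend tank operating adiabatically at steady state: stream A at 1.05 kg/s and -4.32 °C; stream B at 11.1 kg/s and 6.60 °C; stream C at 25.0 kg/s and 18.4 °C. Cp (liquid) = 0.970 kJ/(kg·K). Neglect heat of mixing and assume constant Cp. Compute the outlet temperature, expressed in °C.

Adiabatic, steady state ⇒ Σ ṁᵢCp,ᵢ(T_out − Tᵢ) = 0
T_out = Σ ṁᵢCp,ᵢTᵢ / Σ ṁᵢCp,ᵢ
      = 512.86 / 36.035 = 14.232 °C

T_out = 14.2 °C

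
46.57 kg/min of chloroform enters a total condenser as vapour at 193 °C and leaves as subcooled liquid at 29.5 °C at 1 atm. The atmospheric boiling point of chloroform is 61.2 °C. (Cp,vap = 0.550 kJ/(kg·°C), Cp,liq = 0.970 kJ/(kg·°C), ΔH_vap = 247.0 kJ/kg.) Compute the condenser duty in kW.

vapour 193→61.2 °C: -72.49 kJ/kg
condensation at 61.2 °C: -247 kJ/kg
liquid 61.2→29.5 °C: -30.749 kJ/kg
Δh = -72.49 + -247 + -30.749 = -350.24 kJ/kg
Q = ṁ·Δh = 46.57 kg/min × -350.24 kJ/kg = -16311 kJ/min
|Q| = 271.84 kW

Q_c = 272 kW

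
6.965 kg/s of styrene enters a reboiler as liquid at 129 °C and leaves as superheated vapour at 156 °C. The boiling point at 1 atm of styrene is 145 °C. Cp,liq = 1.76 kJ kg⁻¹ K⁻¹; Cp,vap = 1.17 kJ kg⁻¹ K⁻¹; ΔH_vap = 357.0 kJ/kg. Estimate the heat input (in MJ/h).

Q = 9980 MJ/h

liquid 129→145 °C: 28.16 kJ/kg
vaporisation at 145 °C: 357 kJ/kg
vapour 145→156 °C: 12.87 kJ/kg
Δh = 28.16 + 357 + 12.87 = 398.03 kJ/kg
Q = ṁ·Δh = 6.965 kg/s × 398.03 kJ/kg = 2772.3 kJ/s
|Q| = 2772.3 kW = 9980.2 MJ/h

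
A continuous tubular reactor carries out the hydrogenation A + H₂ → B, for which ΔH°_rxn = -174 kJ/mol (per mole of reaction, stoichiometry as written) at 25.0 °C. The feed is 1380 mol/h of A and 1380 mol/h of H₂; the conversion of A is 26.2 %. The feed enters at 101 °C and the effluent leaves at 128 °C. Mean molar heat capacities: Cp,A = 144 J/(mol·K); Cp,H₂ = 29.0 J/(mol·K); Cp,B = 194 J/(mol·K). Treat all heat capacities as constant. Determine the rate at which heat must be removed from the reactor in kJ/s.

Q_out = 15.5 kJ/s

Extent of reaction ξ = 0.262 × 1380 = 361.56 mol/h
Reaction term: ξ·ΔH°_rxn = 361.56 × -174 = -62911 kJ/h
Sensible, feed 101→25 °C: -18144 kJ/h
Outlet flows (mol/h): A 1018.4, H₂ 1018.4, B 361.56
Sensible, products 25→128 °C: 25372 kJ/h
Q = ΔH = -55683 kJ/h = -15.468 kW
Heat removed = 15.468 kJ/s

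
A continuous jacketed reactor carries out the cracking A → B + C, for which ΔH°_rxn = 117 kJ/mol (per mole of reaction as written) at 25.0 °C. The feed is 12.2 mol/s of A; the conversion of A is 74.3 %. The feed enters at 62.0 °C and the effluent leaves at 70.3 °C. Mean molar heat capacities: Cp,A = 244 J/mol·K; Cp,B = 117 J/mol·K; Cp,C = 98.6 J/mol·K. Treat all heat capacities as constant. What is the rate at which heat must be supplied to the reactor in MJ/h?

Q_in = 3860 MJ/h

Extent of reaction ξ = 0.743 × 12.2 = 9.0646 mol/s
Reaction term: ξ·ΔH°_rxn = 9.0646 × 117 = 1060.6 kJ/s
Sensible, feed 62.0→25 °C: -110.14 kJ/s
Outlet flows (mol/s): A 3.1354, B 9.0646, C 9.0646
Sensible, products 25→70.3 °C: 123.19 kJ/s
Q = ΔH = 1073.6 kJ/s = 1073.6 kW
Heat supplied = 3865 MJ/h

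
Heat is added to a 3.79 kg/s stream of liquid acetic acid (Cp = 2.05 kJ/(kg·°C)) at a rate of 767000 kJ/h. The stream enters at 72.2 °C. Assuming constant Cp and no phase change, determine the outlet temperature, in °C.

Q = 767000 kJ/h = 213.06 kJ/s
ΔT = Q/(ṁ·Cp) = 213.06/(3.79×2.05) = 27.422 K
T_out = 72.2 + 27.422 = 99.622 °C

T_out = 99.6 °C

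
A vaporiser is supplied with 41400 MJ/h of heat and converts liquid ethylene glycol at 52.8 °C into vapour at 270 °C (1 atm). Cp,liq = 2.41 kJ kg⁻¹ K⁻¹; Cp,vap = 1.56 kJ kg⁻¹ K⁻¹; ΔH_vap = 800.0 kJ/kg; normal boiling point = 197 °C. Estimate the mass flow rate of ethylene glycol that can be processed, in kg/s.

ṁ = 9.12 kg/s

Δh = 2.41×(197−52.8) + 800.0 + 1.56×(270−197) = 1261.4 kJ/kg
Q = 41400 MJ/h = 11500 kJ/s = 11500 kJ/s
ṁ = Q/Δh = 11500 / 1261.4 = 9.1168 kg/s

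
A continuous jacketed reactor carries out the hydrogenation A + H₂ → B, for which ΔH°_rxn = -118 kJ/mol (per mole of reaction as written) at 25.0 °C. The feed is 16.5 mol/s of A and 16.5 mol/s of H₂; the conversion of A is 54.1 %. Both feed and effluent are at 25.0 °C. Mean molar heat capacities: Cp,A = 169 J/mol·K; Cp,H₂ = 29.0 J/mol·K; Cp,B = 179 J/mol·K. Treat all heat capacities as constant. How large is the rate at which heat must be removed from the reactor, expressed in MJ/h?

Extent of reaction ξ = 0.541 × 16.5 = 8.9265 mol/s
Reaction term: ξ·ΔH°_rxn = 8.9265 × -118 = -1053.3 kJ/s
Q = ΔH = -1053.3 kJ/s = -1053.3 kW
Heat removed = 3792 MJ/h

Q_out = 3790 MJ/h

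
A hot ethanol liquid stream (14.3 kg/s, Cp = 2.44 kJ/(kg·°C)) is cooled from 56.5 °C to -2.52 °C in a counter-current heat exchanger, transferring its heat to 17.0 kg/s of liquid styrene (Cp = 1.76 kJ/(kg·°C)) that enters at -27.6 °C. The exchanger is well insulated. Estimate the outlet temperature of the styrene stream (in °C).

Heat released by hot stream: Q = 14.3 × 2.44 × (56.5 − -2.52) = 2059.3 kJ/s
Energy balance on cold side (adiabatic exchanger): Q = ṁ_c·Cp_c·(T_c,out − T_c,in)
T_c,out = -27.6 + 2059.3/(17.0 × 1.76) = 41.228 °C

T_c,out = 41.2 °C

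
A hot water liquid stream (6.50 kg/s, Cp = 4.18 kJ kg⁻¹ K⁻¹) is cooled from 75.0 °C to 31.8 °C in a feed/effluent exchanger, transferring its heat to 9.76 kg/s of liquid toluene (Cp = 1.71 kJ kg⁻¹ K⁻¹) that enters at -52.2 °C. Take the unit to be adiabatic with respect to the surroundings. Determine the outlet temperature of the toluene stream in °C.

Heat released by hot stream: Q = 6.50 × 4.18 × (75.0 − 31.8) = 1173.7 kJ/s
Energy balance on cold side (adiabatic exchanger): Q = ṁ_c·Cp_c·(T_c,out − T_c,in)
T_c,out = -52.2 + 1173.7/(9.76 × 1.71) = 18.128 °C

T_c,out = 18.1 °C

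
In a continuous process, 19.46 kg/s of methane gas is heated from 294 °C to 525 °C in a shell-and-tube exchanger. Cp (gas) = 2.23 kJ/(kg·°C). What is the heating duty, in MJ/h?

Q = 36100 MJ/h

Q = ṁ·Cp·ΔT = 19.46 × 2.23 × (525 − 294) = 10024 kJ/s
Heating duty = 36088 MJ/h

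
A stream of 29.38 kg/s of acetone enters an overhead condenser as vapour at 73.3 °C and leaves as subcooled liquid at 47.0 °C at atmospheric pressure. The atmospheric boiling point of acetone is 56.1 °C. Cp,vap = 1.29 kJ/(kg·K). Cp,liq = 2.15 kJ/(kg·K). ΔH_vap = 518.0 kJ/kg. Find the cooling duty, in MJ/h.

Q_c = 59200 MJ/h

vapour 73.3→56.1 °C: -22.188 kJ/kg
condensation at 56.1 °C: -518 kJ/kg
liquid 56.1→47.0 °C: -19.565 kJ/kg
Δh = -22.188 + -518 + -19.565 = -559.75 kJ/kg
Q = ṁ·Δh = 29.38 kg/s × -559.75 kJ/kg = -16446 kJ/s
|Q| = 16446 kW = 59204 MJ/h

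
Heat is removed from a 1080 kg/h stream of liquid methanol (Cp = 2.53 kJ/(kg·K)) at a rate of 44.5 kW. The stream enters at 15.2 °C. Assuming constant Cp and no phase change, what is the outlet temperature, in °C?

Q = 44.5 kW = 160200 kJ/h
ΔT = Q/(ṁ·Cp) = 160200/(1080×2.53) = 58.63 K
T_out = 15.2 − 58.63 = -43.43 °C

T_out = -43.4 °C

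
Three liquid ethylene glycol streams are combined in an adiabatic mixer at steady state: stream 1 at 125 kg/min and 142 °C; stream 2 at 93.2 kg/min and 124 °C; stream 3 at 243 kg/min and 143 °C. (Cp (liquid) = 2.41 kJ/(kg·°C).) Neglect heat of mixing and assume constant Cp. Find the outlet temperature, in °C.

T_out = 139 °C

Adiabatic, steady state ⇒ Σ ṁᵢCp,ᵢ(T_out − Tᵢ) = 0
T_out = Σ ṁᵢCp,ᵢTᵢ / Σ ṁᵢCp,ᵢ
      = 154370 / 1111.5 = 138.89 °C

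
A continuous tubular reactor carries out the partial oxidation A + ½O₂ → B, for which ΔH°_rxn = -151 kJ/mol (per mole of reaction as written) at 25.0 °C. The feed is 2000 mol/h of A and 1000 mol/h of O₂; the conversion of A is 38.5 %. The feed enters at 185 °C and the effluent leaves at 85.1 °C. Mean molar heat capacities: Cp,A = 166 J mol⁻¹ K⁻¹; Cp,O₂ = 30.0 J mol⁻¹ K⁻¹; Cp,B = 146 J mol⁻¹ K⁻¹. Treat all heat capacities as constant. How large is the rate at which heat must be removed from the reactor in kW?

Q_out = 42.8 kW

Extent of reaction ξ = 0.385 × 2000 = 770 mol/h
Reaction term: ξ·ΔH°_rxn = 770 × -151 = -116270 kJ/h
Sensible, feed 185→25 °C: -57920 kJ/h
Outlet flows (mol/h): A 1230, O₂ 615, B 770
Sensible, products 25→85.1 °C: 20137 kJ/h
Q = ΔH = -154050 kJ/h = -42.793 kW
Heat removed = 42.793 kW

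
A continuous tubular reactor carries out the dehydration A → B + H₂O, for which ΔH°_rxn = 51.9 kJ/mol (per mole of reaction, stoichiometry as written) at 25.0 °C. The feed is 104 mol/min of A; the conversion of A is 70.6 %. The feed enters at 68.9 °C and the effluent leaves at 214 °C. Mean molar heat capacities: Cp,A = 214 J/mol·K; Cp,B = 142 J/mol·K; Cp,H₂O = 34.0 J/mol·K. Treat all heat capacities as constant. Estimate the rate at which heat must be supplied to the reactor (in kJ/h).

Q_in = 391000 kJ/h

Extent of reaction ξ = 0.706 × 104 = 73.424 mol/min
Reaction term: ξ·ΔH°_rxn = 73.424 × 51.9 = 3810.7 kJ/min
Sensible, feed 68.9→25 °C: -977.04 kJ/min
Outlet flows (mol/min): A 30.576, B 73.424, H₂O 73.424
Sensible, products 25→214 °C: 3679.1 kJ/min
Q = ΔH = 6512.7 kJ/min = 108.55 kW
Heat supplied = 390760 kJ/h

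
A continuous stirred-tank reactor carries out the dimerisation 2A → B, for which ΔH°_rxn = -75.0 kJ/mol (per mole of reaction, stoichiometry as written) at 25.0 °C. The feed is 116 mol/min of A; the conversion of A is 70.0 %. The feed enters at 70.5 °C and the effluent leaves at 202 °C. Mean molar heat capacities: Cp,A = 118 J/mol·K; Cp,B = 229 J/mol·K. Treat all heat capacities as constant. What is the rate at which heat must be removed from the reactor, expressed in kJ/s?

Q_out = 21.6 kJ/s

Extent of reaction ξ = 0.700 × 116 / 2 = 40.6 mol/min
Reaction term: ξ·ΔH°_rxn = 40.6 × -75.0 = -3045 kJ/min
Sensible, feed 70.5→25 °C: -622.8 kJ/min
Outlet flows (mol/min): A 34.8, B 40.6
Sensible, products 25→202 °C: 2372.5 kJ/min
Q = ΔH = -1295.3 kJ/min = -21.589 kW
Heat removed = 21.589 kJ/s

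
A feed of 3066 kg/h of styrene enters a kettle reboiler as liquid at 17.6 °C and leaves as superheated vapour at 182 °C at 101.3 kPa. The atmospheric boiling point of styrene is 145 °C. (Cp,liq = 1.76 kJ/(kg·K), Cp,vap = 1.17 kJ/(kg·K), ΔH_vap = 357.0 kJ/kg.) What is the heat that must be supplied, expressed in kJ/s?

Q = 532 kJ/s

liquid 17.6→145 °C: 224.22 kJ/kg
vaporisation at 145 °C: 357 kJ/kg
vapour 145→182 °C: 43.29 kJ/kg
Δh = 224.22 + 357 + 43.29 = 624.51 kJ/kg
Q = ṁ·Δh = 3066 kg/h × 624.51 kJ/kg = 1.9148e+06 kJ/h
|Q| = 531.88 kW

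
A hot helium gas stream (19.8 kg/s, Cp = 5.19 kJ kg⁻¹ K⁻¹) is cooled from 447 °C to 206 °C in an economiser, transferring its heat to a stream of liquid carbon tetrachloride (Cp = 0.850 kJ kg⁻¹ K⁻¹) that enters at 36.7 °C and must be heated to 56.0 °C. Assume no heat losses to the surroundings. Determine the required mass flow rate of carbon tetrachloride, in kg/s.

Heat released by hot stream: Q = 19.8 × 5.19 × (447 − 206) = 24766 kJ/s
Energy balance on cold side (adiabatic exchanger): Q = ṁ_c·Cp_c·(T_c,out − T_c,in)
ṁ_c = 24766 / [0.850 × (56.0 − 36.7)] = 1509.6 kg/s

ṁ_c = 1510 kg/s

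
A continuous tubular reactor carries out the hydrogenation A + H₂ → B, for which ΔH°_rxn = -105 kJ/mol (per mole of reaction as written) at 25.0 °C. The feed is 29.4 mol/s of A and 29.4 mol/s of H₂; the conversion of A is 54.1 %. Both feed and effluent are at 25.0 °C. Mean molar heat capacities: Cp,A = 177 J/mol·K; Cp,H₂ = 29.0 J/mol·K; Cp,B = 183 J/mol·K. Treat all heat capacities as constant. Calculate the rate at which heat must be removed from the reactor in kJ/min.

Q_out = 100000 kJ/min

Extent of reaction ξ = 0.541 × 29.4 = 15.905 mol/s
Reaction term: ξ·ΔH°_rxn = 15.905 × -105 = -1670.1 kJ/s
Q = ΔH = -1670.1 kJ/s = -1670.1 kW
Heat removed = 100200 kJ/min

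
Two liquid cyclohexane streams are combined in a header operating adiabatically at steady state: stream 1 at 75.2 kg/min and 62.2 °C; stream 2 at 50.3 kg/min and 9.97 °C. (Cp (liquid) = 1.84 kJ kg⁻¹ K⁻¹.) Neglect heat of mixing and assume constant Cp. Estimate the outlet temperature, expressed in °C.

No heat crosses the boundary, so H_out = H_in.
Σ ṁᵢCp,ᵢTᵢ = 75.2×1.84×62.2 + 50.3×1.84×9.97 = 9529.2
Σ ṁᵢCp,ᵢ = 75.2×1.84 + 50.3×1.84 = 230.92
T_out = 9529.2 / 230.92 = 41.266 °C

T_out = 41.3 °C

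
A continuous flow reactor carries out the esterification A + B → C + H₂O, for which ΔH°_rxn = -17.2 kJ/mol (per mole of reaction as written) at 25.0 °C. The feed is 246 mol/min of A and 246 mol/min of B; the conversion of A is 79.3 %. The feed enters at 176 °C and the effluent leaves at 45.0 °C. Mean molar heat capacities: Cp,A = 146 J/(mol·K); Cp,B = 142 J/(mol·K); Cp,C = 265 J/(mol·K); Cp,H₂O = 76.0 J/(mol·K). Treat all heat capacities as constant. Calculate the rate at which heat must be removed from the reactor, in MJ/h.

Q_out = 746 MJ/h

Extent of reaction ξ = 0.793 × 246 = 195.08 mol/min
Reaction term: ξ·ΔH°_rxn = 195.08 × -17.2 = -3355.3 kJ/min
Sensible, feed 176→25 °C: -10698 kJ/min
Outlet flows (mol/min): A 50.922, B 50.922, C 195.08, H₂O 195.08
Sensible, products 25→45.0 °C: 1623.7 kJ/min
Q = ΔH = -12430 kJ/min = -207.16 kW
Heat removed = 745.78 MJ/h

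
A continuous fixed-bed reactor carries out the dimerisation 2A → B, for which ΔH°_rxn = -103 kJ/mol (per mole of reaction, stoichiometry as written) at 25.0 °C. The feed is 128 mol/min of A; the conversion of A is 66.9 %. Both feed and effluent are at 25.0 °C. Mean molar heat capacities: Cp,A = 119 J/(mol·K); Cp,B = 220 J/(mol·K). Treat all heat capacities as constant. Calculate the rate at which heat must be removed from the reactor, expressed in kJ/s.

Q_out = 73.5 kJ/s

Extent of reaction ξ = 0.669 × 128 / 2 = 42.816 mol/min
Reaction term: ξ·ΔH°_rxn = 42.816 × -103 = -4410 kJ/min
Q = ΔH = -4410 kJ/min = -73.501 kW
Heat removed = 73.501 kJ/s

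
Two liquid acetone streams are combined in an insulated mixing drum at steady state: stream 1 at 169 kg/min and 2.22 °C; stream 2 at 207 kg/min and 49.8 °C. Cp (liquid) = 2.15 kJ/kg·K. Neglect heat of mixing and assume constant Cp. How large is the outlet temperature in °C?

No heat crosses the boundary, so H_out = H_in.
Σ ṁᵢCp,ᵢTᵢ = 169×2.15×2.22 + 207×2.15×49.8 = 22970
Σ ṁᵢCp,ᵢ = 169×2.15 + 207×2.15 = 808.4
T_out = 22970 / 808.4 = 28.414 °C

T_out = 28.4 °C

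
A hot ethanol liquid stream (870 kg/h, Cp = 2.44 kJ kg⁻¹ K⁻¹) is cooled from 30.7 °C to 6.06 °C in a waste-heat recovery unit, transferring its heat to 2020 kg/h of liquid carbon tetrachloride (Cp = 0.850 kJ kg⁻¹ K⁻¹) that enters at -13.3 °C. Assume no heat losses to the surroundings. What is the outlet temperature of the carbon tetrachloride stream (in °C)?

Heat released by hot stream: Q = 870 × 2.44 × (30.7 − 6.06) = 52306 kJ/h
Energy balance on cold side (adiabatic exchanger): Q = ṁ_c·Cp_c·(T_c,out − T_c,in)
T_c,out = -13.3 + 52306/(2020 × 0.850) = 17.163 °C

T_c,out = 17.2 °C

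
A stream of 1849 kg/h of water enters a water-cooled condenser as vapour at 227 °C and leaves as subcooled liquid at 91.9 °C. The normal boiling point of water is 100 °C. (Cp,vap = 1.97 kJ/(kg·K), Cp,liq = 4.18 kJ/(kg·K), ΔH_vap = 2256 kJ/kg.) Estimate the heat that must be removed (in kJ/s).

Q_c = 1300 kJ/s

vapour 227→100 °C: -250.19 kJ/kg
condensation at 100 °C: -2256 kJ/kg
liquid 100→91.9 °C: -33.858 kJ/kg
Δh = -250.19 + -2256 + -33.858 = -2540 kJ/kg
Q = ṁ·Δh = 1849 kg/h × -2540 kJ/kg = -4.6965e+06 kJ/h
|Q| = 1304.6 kW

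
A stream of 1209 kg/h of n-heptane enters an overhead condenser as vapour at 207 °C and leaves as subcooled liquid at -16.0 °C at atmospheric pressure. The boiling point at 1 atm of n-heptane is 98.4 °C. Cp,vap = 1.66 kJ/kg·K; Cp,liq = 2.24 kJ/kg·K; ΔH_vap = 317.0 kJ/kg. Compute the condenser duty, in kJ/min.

vapour 207→98.4 °C: -180.28 kJ/kg
condensation at 98.4 °C: -317 kJ/kg
liquid 98.4→-16.0 °C: -256.26 kJ/kg
Δh = -180.28 + -317 + -256.26 = -753.53 kJ/kg
Q = ṁ·Δh = 1209 kg/h × -753.53 kJ/kg = -911020 kJ/h
|Q| = 253.06 kW = 15184 kJ/min

Q_c = 15200 kJ/min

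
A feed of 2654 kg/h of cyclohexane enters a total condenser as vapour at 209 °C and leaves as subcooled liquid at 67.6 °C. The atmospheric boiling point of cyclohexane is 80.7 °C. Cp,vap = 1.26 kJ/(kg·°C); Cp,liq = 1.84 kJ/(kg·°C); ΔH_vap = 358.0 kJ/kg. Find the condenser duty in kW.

vapour 209→80.7 °C: -161.66 kJ/kg
condensation at 80.7 °C: -358 kJ/kg
liquid 80.7→67.6 °C: -24.104 kJ/kg
Δh = -161.66 + -358 + -24.104 = -543.76 kJ/kg
Q = ṁ·Δh = 2654 kg/h × -543.76 kJ/kg = -1.4431e+06 kJ/h
|Q| = 400.87 kW

Q_c = 401 kW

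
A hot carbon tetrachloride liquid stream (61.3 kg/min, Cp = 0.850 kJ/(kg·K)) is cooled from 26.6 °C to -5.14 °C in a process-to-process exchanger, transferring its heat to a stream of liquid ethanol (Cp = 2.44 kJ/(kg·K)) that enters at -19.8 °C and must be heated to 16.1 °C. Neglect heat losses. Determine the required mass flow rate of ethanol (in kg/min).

Heat released by hot stream: Q = 61.3 × 0.850 × (26.6 − -5.14) = 1653.8 kJ/min
Energy balance on cold side (adiabatic exchanger): Q = ṁ_c·Cp_c·(T_c,out − T_c,in)
ṁ_c = 1653.8 / [2.44 × (16.1 − -19.8)] = 18.88 kg/min

ṁ_c = 18.9 kg/min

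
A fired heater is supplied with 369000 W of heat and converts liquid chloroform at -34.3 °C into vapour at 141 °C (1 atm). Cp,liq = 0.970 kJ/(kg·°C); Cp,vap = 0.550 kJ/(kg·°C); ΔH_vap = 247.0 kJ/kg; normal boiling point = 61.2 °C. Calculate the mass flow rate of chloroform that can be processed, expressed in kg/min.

Δh = 0.970×(61.2−-34.3) + 247.0 + 0.550×(141−61.2) = 383.52 kJ/kg
Q = 369000 W = 369 kJ/s = 22140 kJ/min
ṁ = Q/Δh = 22140 / 383.52 = 57.728 kg/min

ṁ = 57.7 kg/min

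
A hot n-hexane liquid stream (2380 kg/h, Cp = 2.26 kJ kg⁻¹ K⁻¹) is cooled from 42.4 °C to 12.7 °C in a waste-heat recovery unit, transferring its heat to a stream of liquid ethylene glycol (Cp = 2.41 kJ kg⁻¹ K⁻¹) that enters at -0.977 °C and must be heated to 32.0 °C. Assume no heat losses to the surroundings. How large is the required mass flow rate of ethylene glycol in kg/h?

Heat released by hot stream: Q = 2380 × 2.26 × (42.4 − 12.7) = 159750 kJ/h
Energy balance on cold side (adiabatic exchanger): Q = ṁ_c·Cp_c·(T_c,out − T_c,in)
ṁ_c = 159750 / [2.41 × (32.0 − -0.977)] = 2010.1 kg/h

ṁ_c = 2010 kg/h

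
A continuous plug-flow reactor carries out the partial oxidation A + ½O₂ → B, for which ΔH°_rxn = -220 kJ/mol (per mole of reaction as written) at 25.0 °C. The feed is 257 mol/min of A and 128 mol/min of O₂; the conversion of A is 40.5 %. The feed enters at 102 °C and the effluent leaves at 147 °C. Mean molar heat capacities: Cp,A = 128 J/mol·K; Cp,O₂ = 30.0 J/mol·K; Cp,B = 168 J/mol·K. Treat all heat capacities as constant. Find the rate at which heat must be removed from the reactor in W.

Extent of reaction ξ = 0.405 × 257 = 104.09 mol/min
Reaction term: ξ·ΔH°_rxn = 104.09 × -220 = -22899 kJ/min
Sensible, feed 102→25 °C: -2828.7 kJ/min
Outlet flows (mol/min): A 152.91, O₂ 75.957, B 104.09
Sensible, products 25→147 °C: 4799.3 kJ/min
Q = ΔH = -20928 kJ/min = -348.8 kW
Heat removed = 348800 W

Q_out = 349000 W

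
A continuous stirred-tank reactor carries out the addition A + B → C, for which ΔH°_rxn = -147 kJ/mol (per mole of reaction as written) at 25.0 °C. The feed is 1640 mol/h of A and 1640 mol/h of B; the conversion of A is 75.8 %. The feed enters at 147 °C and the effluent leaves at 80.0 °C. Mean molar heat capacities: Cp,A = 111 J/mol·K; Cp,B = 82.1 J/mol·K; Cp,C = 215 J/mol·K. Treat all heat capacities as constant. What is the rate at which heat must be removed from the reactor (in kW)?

Extent of reaction ξ = 0.758 × 1640 = 1243.1 mol/h
Reaction term: ξ·ΔH°_rxn = 1243.1 × -147 = -182740 kJ/h
Sensible, feed 147→25 °C: -38635 kJ/h
Outlet flows (mol/h): A 396.88, B 396.88, C 1243.1
Sensible, products 25→80.0 °C: 18915 kJ/h
Q = ΔH = -202460 kJ/h = -56.239 kW
Heat removed = 56.239 kW

Q_out = 56.2 kW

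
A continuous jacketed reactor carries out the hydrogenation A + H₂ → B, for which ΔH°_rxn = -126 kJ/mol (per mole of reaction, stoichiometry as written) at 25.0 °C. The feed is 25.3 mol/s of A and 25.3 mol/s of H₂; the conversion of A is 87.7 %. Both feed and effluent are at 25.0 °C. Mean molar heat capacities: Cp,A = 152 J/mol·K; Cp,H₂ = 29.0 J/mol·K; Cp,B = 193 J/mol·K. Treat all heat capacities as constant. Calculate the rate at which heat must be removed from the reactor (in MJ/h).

Q_out = 10100 MJ/h

Extent of reaction ξ = 0.877 × 25.3 = 22.188 mol/s
Reaction term: ξ·ΔH°_rxn = 22.188 × -126 = -2795.7 kJ/s
Q = ΔH = -2795.7 kJ/s = -2795.7 kW
Heat removed = 10065 MJ/h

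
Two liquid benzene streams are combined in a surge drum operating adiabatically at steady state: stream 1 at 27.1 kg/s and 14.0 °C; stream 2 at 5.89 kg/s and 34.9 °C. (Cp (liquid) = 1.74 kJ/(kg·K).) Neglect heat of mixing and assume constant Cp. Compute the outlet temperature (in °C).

T_out = 17.7 °C

Adiabatic, steady state ⇒ Σ ṁᵢCp,ᵢ(T_out − Tᵢ) = 0
T_out = Σ ṁᵢCp,ᵢTᵢ / Σ ṁᵢCp,ᵢ
      = 1017.8 / 57.403 = 17.731 °C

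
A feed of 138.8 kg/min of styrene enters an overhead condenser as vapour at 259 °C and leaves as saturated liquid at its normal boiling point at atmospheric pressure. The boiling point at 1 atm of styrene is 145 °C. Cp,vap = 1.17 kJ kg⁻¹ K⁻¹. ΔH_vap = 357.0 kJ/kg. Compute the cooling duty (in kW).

Q_c = 1130 kW

vapour 259→145 °C: -133.38 kJ/kg
condensation at 145 °C: -357 kJ/kg
Δh = -133.38 + -357 = -490.38 kJ/kg
Q = ṁ·Δh = 138.8 kg/min × -490.38 kJ/kg = -68065 kJ/min
|Q| = 1134.4 kW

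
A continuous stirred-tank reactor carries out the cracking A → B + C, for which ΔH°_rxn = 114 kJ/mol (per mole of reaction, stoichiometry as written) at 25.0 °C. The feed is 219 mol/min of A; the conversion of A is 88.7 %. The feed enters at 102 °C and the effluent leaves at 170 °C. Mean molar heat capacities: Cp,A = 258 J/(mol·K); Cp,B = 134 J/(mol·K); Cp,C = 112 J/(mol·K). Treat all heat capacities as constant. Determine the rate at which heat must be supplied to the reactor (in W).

Q_in = 427000 W

Extent of reaction ξ = 0.887 × 219 = 194.25 mol/min
Reaction term: ξ·ΔH°_rxn = 194.25 × 114 = 22145 kJ/min
Sensible, feed 102→25 °C: -4350.7 kJ/min
Outlet flows (mol/min): A 24.747, B 194.25, C 194.25
Sensible, products 25→170 °C: 7854.8 kJ/min
Q = ΔH = 25649 kJ/min = 427.48 kW
Heat supplied = 427480 W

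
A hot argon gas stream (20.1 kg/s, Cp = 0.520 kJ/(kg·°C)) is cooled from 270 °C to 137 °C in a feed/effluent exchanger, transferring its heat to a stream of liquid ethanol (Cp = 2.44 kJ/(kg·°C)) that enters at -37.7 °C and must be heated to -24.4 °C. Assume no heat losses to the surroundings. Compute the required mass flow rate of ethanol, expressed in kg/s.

Heat released by hot stream: Q = 20.1 × 0.520 × (270 − 137) = 1390.1 kJ/s
Energy balance on cold side (adiabatic exchanger): Q = ṁ_c·Cp_c·(T_c,out − T_c,in)
ṁ_c = 1390.1 / [2.44 × (-24.4 − -37.7)] = 42.836 kg/s

ṁ_c = 42.8 kg/s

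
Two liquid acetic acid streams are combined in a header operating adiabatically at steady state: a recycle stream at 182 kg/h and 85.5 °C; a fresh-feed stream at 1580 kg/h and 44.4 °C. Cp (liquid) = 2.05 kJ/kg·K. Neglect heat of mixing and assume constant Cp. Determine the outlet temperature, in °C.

No heat crosses the boundary, so H_out = H_in.
Σ ṁᵢCp,ᵢTᵢ = 182×2.05×85.5 + 1580×2.05×44.4 = 175710
Σ ṁᵢCp,ᵢ = 182×2.05 + 1580×2.05 = 3612.1
T_out = 175710 / 3612.1 = 48.645 °C

T_out = 48.6 °C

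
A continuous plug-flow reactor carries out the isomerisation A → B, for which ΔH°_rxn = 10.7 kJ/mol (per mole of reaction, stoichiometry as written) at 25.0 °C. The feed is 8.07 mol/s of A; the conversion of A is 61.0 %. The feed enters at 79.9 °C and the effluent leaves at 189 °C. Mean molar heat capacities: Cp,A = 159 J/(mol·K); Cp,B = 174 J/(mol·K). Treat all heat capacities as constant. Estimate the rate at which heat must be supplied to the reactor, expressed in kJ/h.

Q_in = 737000 kJ/h

Extent of reaction ξ = 0.610 × 8.07 = 4.9227 mol/s
Reaction term: ξ·ΔH°_rxn = 4.9227 × 10.7 = 52.673 kJ/s
Sensible, feed 79.9→25 °C: -70.444 kJ/s
Outlet flows (mol/s): A 3.1473, B 4.9227
Sensible, products 25→189 °C: 222.54 kJ/s
Q = ΔH = 204.77 kJ/s = 204.77 kW
Heat supplied = 737180 kJ/h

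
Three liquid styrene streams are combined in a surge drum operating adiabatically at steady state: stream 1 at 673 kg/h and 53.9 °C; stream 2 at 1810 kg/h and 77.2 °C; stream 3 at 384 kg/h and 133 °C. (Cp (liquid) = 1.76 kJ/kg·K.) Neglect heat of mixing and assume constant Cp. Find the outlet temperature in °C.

T_out = 79.2 °C

Adiabatic, steady state ⇒ Σ ṁᵢCp,ᵢ(T_out − Tᵢ) = 0
Σ ṁᵢCp,ᵢTᵢ = 673×1.76×53.9 + 1810×1.76×77.2 + 384×1.76×133 = 399660
Σ ṁᵢCp,ᵢ = 673×1.76 + 1810×1.76 + 384×1.76 = 5045.9
T_out = 399660 / 5045.9 = 79.204 °C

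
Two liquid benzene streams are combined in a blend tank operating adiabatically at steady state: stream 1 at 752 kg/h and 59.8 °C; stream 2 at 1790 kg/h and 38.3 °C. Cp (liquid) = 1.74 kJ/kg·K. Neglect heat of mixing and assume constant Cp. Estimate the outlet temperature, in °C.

T_out = 44.7 °C

Adiabatic, steady state ⇒ Σ ṁᵢCp,ᵢ(T_out − Tᵢ) = 0
T_out = Σ ṁᵢCp,ᵢTᵢ / Σ ṁᵢCp,ᵢ
      = 197540 / 4423.1 = 44.66 °C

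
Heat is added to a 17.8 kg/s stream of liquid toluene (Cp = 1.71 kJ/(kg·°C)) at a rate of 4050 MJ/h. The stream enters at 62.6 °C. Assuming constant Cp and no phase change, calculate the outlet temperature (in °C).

T_out = 99.6 °C

Q = 4050 MJ/h = 1125 kJ/s
ΔT = Q/(ṁ·Cp) = 1125/(17.8×1.71) = 36.96 K
T_out = 62.6 + 36.96 = 99.56 °C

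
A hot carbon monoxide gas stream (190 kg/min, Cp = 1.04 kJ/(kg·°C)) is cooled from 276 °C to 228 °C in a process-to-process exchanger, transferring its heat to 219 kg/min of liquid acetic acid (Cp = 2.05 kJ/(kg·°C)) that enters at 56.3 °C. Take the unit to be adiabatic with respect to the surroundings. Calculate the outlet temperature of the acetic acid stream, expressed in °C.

Heat released by hot stream: Q = 190 × 1.04 × (276 − 228) = 9484.8 kJ/min
Energy balance on cold side (adiabatic exchanger): Q = ṁ_c·Cp_c·(T_c,out − T_c,in)
T_c,out = 56.3 + 9484.8/(219 × 2.05) = 77.427 °C

T_c,out = 77.4 °C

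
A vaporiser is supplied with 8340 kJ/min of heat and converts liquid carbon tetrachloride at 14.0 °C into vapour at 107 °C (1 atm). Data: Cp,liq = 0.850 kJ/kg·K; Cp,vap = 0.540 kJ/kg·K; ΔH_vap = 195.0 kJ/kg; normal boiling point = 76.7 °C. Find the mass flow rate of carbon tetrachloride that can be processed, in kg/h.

Δh = 0.850×(76.7−14.0) + 195.0 + 0.540×(107−76.7) = 264.66 kJ/kg
Q = 8340 kJ/min = 139 kJ/s = 500400 kJ/h
ṁ = Q/Δh = 500400 / 264.66 = 1890.7 kg/h

ṁ = 1890 kg/h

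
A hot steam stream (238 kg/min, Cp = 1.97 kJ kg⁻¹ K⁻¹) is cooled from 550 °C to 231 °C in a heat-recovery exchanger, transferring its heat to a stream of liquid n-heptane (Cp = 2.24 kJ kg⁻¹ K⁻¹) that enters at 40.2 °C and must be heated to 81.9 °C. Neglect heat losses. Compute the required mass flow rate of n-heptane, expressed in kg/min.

Heat released by hot stream: Q = 238 × 1.97 × (550 − 231) = 149570 kJ/min
Energy balance on cold side (adiabatic exchanger): Q = ṁ_c·Cp_c·(T_c,out − T_c,in)
ṁ_c = 149570 / [2.24 × (81.9 − 40.2)] = 1601.2 kg/min

ṁ_c = 1600 kg/min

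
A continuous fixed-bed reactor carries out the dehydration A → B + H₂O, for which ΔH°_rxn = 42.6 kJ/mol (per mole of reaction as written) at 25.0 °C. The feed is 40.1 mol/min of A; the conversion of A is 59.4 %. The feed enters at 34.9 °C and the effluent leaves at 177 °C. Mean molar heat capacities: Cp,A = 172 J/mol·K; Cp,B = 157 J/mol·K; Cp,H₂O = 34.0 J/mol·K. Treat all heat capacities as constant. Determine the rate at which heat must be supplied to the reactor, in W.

Extent of reaction ξ = 0.594 × 40.1 = 23.819 mol/min
Reaction term: ξ·ΔH°_rxn = 23.819 × 42.6 = 1014.7 kJ/min
Sensible, feed 34.9→25 °C: -68.282 kJ/min
Outlet flows (mol/min): A 16.281, B 23.819, H₂O 23.819
Sensible, products 25→177 °C: 1117.2 kJ/min
Q = ΔH = 2063.6 kJ/min = 34.393 kW
Heat supplied = 34393 W

Q_in = 34400 W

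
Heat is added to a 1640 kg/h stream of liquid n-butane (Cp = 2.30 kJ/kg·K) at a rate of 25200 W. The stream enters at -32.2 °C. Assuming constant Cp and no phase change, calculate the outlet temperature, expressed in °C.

T_out = -8.15 °C

Q = 25200 W = 90720 kJ/h
ΔT = Q/(ṁ·Cp) = 90720/(1640×2.30) = 24.051 K
T_out = -32.2 + 24.051 = -8.1491 °C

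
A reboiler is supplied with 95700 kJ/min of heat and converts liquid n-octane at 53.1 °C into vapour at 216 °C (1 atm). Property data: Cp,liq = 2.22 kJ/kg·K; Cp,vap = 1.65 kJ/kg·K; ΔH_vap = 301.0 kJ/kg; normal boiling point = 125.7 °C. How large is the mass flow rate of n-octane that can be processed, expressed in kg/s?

Δh = 2.22×(125.7−53.1) + 301.0 + 1.65×(216−125.7) = 611.17 kJ/kg
Q = 95700 kJ/min = 1595 kJ/s = 1595 kJ/s
ṁ = Q/Δh = 1595 / 611.17 = 2.6098 kg/s

ṁ = 2.61 kg/s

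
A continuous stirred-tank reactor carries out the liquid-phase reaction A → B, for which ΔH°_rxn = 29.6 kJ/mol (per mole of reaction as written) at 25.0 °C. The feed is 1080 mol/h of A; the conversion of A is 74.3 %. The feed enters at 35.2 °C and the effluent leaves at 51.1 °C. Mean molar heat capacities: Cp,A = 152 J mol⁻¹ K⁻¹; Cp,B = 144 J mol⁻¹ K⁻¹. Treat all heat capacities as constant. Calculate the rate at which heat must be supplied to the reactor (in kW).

Extent of reaction ξ = 0.743 × 1080 = 802.44 mol/h
Reaction term: ξ·ΔH°_rxn = 802.44 × 29.6 = 23752 kJ/h
Sensible, feed 35.2→25 °C: -1674.4 kJ/h
Outlet flows (mol/h): A 277.56, B 802.44
Sensible, products 25→51.1 °C: 4117 kJ/h
Q = ΔH = 26195 kJ/h = 7.2763 kW
Heat supplied = 7.2763 kW

Q_in = 7.28 kW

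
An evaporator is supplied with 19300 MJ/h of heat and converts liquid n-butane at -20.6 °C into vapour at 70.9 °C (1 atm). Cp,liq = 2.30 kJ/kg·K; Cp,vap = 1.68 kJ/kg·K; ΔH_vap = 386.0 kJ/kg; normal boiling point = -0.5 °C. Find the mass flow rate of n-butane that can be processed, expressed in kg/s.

ṁ = 9.71 kg/s

Δh = 2.30×(-0.5−-20.6) + 386.0 + 1.68×(70.9−-0.5) = 552.18 kJ/kg
Q = 19300 MJ/h = 5361.1 kJ/s = 5361.1 kJ/s
ṁ = Q/Δh = 5361.1 / 552.18 = 9.709 kg/s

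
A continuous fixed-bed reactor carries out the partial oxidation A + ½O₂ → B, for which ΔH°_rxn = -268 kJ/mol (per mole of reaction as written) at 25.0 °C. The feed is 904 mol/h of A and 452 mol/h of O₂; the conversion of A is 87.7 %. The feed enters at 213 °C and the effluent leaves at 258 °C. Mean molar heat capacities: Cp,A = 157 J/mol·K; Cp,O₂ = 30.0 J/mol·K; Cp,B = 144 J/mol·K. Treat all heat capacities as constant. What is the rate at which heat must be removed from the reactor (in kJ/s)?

Q_out = 58.5 kJ/s

Extent of reaction ξ = 0.877 × 904 = 792.81 mol/h
Reaction term: ξ·ΔH°_rxn = 792.81 × -268 = -212470 kJ/h
Sensible, feed 213→25 °C: -29232 kJ/h
Outlet flows (mol/h): A 111.19, O₂ 55.596, B 792.81
Sensible, products 25→258 °C: 31056 kJ/h
Q = ΔH = -210650 kJ/h = -58.513 kW
Heat removed = 58.513 kJ/s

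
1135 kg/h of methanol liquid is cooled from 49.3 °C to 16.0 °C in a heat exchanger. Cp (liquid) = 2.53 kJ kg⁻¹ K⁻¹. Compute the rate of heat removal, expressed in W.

Q = ṁ·Cp·ΔT = 1135 × 2.53 × (16.0 − 49.3) = -95623 kJ/h
Converting: 95623 / 3600 s = 26.562 kW
Cooling duty = 26562 W

Q_c = 26600 W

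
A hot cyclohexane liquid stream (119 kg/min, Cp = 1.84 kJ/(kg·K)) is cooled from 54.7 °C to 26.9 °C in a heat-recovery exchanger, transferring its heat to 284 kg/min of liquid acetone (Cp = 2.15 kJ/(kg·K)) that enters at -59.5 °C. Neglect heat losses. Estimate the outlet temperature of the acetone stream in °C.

T_c,out = -49.5 °C

Heat released by hot stream: Q = 119 × 1.84 × (54.7 − 26.9) = 6087.1 kJ/min
Energy balance on cold side (adiabatic exchanger): Q = ṁ_c·Cp_c·(T_c,out − T_c,in)
T_c,out = -59.5 + 6087.1/(284 × 2.15) = -49.531 °C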